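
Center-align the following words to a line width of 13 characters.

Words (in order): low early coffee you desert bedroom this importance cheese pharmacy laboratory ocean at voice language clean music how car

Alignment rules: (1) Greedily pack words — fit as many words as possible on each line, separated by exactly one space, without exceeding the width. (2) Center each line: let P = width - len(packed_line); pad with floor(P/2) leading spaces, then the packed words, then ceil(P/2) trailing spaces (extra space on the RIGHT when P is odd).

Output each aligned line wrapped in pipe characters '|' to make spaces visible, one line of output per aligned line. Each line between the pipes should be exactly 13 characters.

Line 1: ['low', 'early'] (min_width=9, slack=4)
Line 2: ['coffee', 'you'] (min_width=10, slack=3)
Line 3: ['desert'] (min_width=6, slack=7)
Line 4: ['bedroom', 'this'] (min_width=12, slack=1)
Line 5: ['importance'] (min_width=10, slack=3)
Line 6: ['cheese'] (min_width=6, slack=7)
Line 7: ['pharmacy'] (min_width=8, slack=5)
Line 8: ['laboratory'] (min_width=10, slack=3)
Line 9: ['ocean', 'at'] (min_width=8, slack=5)
Line 10: ['voice'] (min_width=5, slack=8)
Line 11: ['language'] (min_width=8, slack=5)
Line 12: ['clean', 'music'] (min_width=11, slack=2)
Line 13: ['how', 'car'] (min_width=7, slack=6)

Answer: |  low early  |
| coffee you  |
|   desert    |
|bedroom this |
| importance  |
|   cheese    |
|  pharmacy   |
| laboratory  |
|  ocean at   |
|    voice    |
|  language   |
| clean music |
|   how car   |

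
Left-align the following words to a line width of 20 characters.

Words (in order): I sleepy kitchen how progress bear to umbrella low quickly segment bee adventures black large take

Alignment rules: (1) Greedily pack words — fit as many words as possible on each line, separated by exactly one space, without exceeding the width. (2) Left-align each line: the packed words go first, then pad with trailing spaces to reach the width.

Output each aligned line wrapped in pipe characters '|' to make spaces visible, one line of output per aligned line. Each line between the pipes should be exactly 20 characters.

Line 1: ['I', 'sleepy', 'kitchen', 'how'] (min_width=20, slack=0)
Line 2: ['progress', 'bear', 'to'] (min_width=16, slack=4)
Line 3: ['umbrella', 'low', 'quickly'] (min_width=20, slack=0)
Line 4: ['segment', 'bee'] (min_width=11, slack=9)
Line 5: ['adventures', 'black'] (min_width=16, slack=4)
Line 6: ['large', 'take'] (min_width=10, slack=10)

Answer: |I sleepy kitchen how|
|progress bear to    |
|umbrella low quickly|
|segment bee         |
|adventures black    |
|large take          |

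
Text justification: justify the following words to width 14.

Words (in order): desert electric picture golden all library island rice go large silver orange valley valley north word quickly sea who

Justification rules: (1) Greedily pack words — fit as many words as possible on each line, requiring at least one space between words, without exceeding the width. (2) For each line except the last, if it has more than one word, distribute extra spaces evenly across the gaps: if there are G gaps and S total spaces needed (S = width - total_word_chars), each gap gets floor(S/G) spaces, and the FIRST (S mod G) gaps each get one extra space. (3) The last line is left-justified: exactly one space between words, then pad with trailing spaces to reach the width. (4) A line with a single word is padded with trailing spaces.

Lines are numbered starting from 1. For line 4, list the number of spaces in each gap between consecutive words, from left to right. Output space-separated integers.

Answer: 4

Derivation:
Line 1: ['desert'] (min_width=6, slack=8)
Line 2: ['electric'] (min_width=8, slack=6)
Line 3: ['picture', 'golden'] (min_width=14, slack=0)
Line 4: ['all', 'library'] (min_width=11, slack=3)
Line 5: ['island', 'rice', 'go'] (min_width=14, slack=0)
Line 6: ['large', 'silver'] (min_width=12, slack=2)
Line 7: ['orange', 'valley'] (min_width=13, slack=1)
Line 8: ['valley', 'north'] (min_width=12, slack=2)
Line 9: ['word', 'quickly'] (min_width=12, slack=2)
Line 10: ['sea', 'who'] (min_width=7, slack=7)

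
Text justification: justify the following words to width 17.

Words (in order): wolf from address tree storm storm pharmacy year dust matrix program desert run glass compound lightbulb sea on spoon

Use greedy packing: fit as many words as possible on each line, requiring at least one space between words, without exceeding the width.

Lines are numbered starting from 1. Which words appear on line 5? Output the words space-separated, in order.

Line 1: ['wolf', 'from', 'address'] (min_width=17, slack=0)
Line 2: ['tree', 'storm', 'storm'] (min_width=16, slack=1)
Line 3: ['pharmacy', 'year'] (min_width=13, slack=4)
Line 4: ['dust', 'matrix'] (min_width=11, slack=6)
Line 5: ['program', 'desert'] (min_width=14, slack=3)
Line 6: ['run', 'glass'] (min_width=9, slack=8)
Line 7: ['compound'] (min_width=8, slack=9)
Line 8: ['lightbulb', 'sea', 'on'] (min_width=16, slack=1)
Line 9: ['spoon'] (min_width=5, slack=12)

Answer: program desert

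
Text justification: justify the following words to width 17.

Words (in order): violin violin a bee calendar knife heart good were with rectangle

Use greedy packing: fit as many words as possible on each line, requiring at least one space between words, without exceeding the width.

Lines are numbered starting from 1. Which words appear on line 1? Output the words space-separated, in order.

Answer: violin violin a

Derivation:
Line 1: ['violin', 'violin', 'a'] (min_width=15, slack=2)
Line 2: ['bee', 'calendar'] (min_width=12, slack=5)
Line 3: ['knife', 'heart', 'good'] (min_width=16, slack=1)
Line 4: ['were', 'with'] (min_width=9, slack=8)
Line 5: ['rectangle'] (min_width=9, slack=8)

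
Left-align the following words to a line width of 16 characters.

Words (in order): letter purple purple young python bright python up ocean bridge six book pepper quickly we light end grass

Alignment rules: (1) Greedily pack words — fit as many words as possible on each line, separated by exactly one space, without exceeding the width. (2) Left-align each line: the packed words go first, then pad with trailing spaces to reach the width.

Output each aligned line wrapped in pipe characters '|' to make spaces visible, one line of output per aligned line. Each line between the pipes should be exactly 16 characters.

Line 1: ['letter', 'purple'] (min_width=13, slack=3)
Line 2: ['purple', 'young'] (min_width=12, slack=4)
Line 3: ['python', 'bright'] (min_width=13, slack=3)
Line 4: ['python', 'up', 'ocean'] (min_width=15, slack=1)
Line 5: ['bridge', 'six', 'book'] (min_width=15, slack=1)
Line 6: ['pepper', 'quickly'] (min_width=14, slack=2)
Line 7: ['we', 'light', 'end'] (min_width=12, slack=4)
Line 8: ['grass'] (min_width=5, slack=11)

Answer: |letter purple   |
|purple young    |
|python bright   |
|python up ocean |
|bridge six book |
|pepper quickly  |
|we light end    |
|grass           |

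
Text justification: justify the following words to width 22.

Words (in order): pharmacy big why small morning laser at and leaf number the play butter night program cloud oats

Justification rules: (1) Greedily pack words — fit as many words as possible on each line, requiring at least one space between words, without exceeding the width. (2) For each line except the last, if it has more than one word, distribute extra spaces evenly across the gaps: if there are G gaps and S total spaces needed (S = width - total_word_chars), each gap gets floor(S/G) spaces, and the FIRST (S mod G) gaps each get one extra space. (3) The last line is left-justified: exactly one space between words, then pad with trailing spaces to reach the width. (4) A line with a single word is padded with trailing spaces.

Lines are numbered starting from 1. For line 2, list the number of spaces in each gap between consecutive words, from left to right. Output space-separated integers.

Answer: 2 2 1

Derivation:
Line 1: ['pharmacy', 'big', 'why', 'small'] (min_width=22, slack=0)
Line 2: ['morning', 'laser', 'at', 'and'] (min_width=20, slack=2)
Line 3: ['leaf', 'number', 'the', 'play'] (min_width=20, slack=2)
Line 4: ['butter', 'night', 'program'] (min_width=20, slack=2)
Line 5: ['cloud', 'oats'] (min_width=10, slack=12)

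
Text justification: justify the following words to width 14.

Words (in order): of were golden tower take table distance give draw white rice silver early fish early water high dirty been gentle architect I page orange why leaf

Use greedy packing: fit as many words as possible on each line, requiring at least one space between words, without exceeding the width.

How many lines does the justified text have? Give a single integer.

Answer: 13

Derivation:
Line 1: ['of', 'were', 'golden'] (min_width=14, slack=0)
Line 2: ['tower', 'take'] (min_width=10, slack=4)
Line 3: ['table', 'distance'] (min_width=14, slack=0)
Line 4: ['give', 'draw'] (min_width=9, slack=5)
Line 5: ['white', 'rice'] (min_width=10, slack=4)
Line 6: ['silver', 'early'] (min_width=12, slack=2)
Line 7: ['fish', 'early'] (min_width=10, slack=4)
Line 8: ['water', 'high'] (min_width=10, slack=4)
Line 9: ['dirty', 'been'] (min_width=10, slack=4)
Line 10: ['gentle'] (min_width=6, slack=8)
Line 11: ['architect', 'I'] (min_width=11, slack=3)
Line 12: ['page', 'orange'] (min_width=11, slack=3)
Line 13: ['why', 'leaf'] (min_width=8, slack=6)
Total lines: 13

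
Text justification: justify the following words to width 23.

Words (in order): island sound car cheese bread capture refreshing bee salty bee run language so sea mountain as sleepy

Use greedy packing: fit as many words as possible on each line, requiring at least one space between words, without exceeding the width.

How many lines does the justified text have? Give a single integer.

Line 1: ['island', 'sound', 'car', 'cheese'] (min_width=23, slack=0)
Line 2: ['bread', 'capture'] (min_width=13, slack=10)
Line 3: ['refreshing', 'bee', 'salty'] (min_width=20, slack=3)
Line 4: ['bee', 'run', 'language', 'so', 'sea'] (min_width=23, slack=0)
Line 5: ['mountain', 'as', 'sleepy'] (min_width=18, slack=5)
Total lines: 5

Answer: 5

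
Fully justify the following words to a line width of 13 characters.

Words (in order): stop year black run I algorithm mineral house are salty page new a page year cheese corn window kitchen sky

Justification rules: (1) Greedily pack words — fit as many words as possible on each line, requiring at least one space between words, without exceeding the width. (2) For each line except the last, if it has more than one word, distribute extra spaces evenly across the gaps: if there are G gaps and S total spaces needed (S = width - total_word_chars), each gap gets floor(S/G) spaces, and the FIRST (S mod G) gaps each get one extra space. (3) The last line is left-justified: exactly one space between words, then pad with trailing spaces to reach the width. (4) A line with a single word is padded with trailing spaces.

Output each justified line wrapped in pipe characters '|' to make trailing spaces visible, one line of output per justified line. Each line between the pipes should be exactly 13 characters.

Line 1: ['stop', 'year'] (min_width=9, slack=4)
Line 2: ['black', 'run', 'I'] (min_width=11, slack=2)
Line 3: ['algorithm'] (min_width=9, slack=4)
Line 4: ['mineral', 'house'] (min_width=13, slack=0)
Line 5: ['are', 'salty'] (min_width=9, slack=4)
Line 6: ['page', 'new', 'a'] (min_width=10, slack=3)
Line 7: ['page', 'year'] (min_width=9, slack=4)
Line 8: ['cheese', 'corn'] (min_width=11, slack=2)
Line 9: ['window'] (min_width=6, slack=7)
Line 10: ['kitchen', 'sky'] (min_width=11, slack=2)

Answer: |stop     year|
|black  run  I|
|algorithm    |
|mineral house|
|are     salty|
|page   new  a|
|page     year|
|cheese   corn|
|window       |
|kitchen sky  |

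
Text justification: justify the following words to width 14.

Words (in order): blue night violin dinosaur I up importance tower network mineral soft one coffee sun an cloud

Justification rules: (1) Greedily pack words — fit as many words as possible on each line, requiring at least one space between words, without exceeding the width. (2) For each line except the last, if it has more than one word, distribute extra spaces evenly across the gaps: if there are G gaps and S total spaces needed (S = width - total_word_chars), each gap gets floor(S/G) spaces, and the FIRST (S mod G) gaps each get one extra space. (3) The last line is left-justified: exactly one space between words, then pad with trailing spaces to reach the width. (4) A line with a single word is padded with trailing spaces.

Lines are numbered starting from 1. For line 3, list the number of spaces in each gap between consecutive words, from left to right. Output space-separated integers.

Answer: 2 1

Derivation:
Line 1: ['blue', 'night'] (min_width=10, slack=4)
Line 2: ['violin'] (min_width=6, slack=8)
Line 3: ['dinosaur', 'I', 'up'] (min_width=13, slack=1)
Line 4: ['importance'] (min_width=10, slack=4)
Line 5: ['tower', 'network'] (min_width=13, slack=1)
Line 6: ['mineral', 'soft'] (min_width=12, slack=2)
Line 7: ['one', 'coffee', 'sun'] (min_width=14, slack=0)
Line 8: ['an', 'cloud'] (min_width=8, slack=6)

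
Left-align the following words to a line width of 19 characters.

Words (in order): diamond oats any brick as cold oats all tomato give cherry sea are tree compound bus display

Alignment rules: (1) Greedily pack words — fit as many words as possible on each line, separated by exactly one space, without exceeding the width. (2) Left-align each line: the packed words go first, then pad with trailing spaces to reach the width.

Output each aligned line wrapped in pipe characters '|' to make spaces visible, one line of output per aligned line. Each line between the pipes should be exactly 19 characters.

Answer: |diamond oats any   |
|brick as cold oats |
|all tomato give    |
|cherry sea are tree|
|compound bus       |
|display            |

Derivation:
Line 1: ['diamond', 'oats', 'any'] (min_width=16, slack=3)
Line 2: ['brick', 'as', 'cold', 'oats'] (min_width=18, slack=1)
Line 3: ['all', 'tomato', 'give'] (min_width=15, slack=4)
Line 4: ['cherry', 'sea', 'are', 'tree'] (min_width=19, slack=0)
Line 5: ['compound', 'bus'] (min_width=12, slack=7)
Line 6: ['display'] (min_width=7, slack=12)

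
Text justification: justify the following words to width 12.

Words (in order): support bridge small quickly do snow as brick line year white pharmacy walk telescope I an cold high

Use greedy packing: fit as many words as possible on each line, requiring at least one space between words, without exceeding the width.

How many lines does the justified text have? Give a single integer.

Answer: 10

Derivation:
Line 1: ['support'] (min_width=7, slack=5)
Line 2: ['bridge', 'small'] (min_width=12, slack=0)
Line 3: ['quickly', 'do'] (min_width=10, slack=2)
Line 4: ['snow', 'as'] (min_width=7, slack=5)
Line 5: ['brick', 'line'] (min_width=10, slack=2)
Line 6: ['year', 'white'] (min_width=10, slack=2)
Line 7: ['pharmacy'] (min_width=8, slack=4)
Line 8: ['walk'] (min_width=4, slack=8)
Line 9: ['telescope', 'I'] (min_width=11, slack=1)
Line 10: ['an', 'cold', 'high'] (min_width=12, slack=0)
Total lines: 10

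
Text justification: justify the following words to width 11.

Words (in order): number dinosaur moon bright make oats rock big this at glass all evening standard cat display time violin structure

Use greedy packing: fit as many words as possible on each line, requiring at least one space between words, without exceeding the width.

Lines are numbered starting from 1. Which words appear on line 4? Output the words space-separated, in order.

Answer: make oats

Derivation:
Line 1: ['number'] (min_width=6, slack=5)
Line 2: ['dinosaur'] (min_width=8, slack=3)
Line 3: ['moon', 'bright'] (min_width=11, slack=0)
Line 4: ['make', 'oats'] (min_width=9, slack=2)
Line 5: ['rock', 'big'] (min_width=8, slack=3)
Line 6: ['this', 'at'] (min_width=7, slack=4)
Line 7: ['glass', 'all'] (min_width=9, slack=2)
Line 8: ['evening'] (min_width=7, slack=4)
Line 9: ['standard'] (min_width=8, slack=3)
Line 10: ['cat', 'display'] (min_width=11, slack=0)
Line 11: ['time', 'violin'] (min_width=11, slack=0)
Line 12: ['structure'] (min_width=9, slack=2)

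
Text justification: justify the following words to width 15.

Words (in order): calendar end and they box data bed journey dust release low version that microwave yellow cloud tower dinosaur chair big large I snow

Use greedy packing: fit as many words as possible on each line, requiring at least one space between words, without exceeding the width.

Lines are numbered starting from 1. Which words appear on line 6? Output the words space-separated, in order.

Line 1: ['calendar', 'end'] (min_width=12, slack=3)
Line 2: ['and', 'they', 'box'] (min_width=12, slack=3)
Line 3: ['data', 'bed'] (min_width=8, slack=7)
Line 4: ['journey', 'dust'] (min_width=12, slack=3)
Line 5: ['release', 'low'] (min_width=11, slack=4)
Line 6: ['version', 'that'] (min_width=12, slack=3)
Line 7: ['microwave'] (min_width=9, slack=6)
Line 8: ['yellow', 'cloud'] (min_width=12, slack=3)
Line 9: ['tower', 'dinosaur'] (min_width=14, slack=1)
Line 10: ['chair', 'big', 'large'] (min_width=15, slack=0)
Line 11: ['I', 'snow'] (min_width=6, slack=9)

Answer: version that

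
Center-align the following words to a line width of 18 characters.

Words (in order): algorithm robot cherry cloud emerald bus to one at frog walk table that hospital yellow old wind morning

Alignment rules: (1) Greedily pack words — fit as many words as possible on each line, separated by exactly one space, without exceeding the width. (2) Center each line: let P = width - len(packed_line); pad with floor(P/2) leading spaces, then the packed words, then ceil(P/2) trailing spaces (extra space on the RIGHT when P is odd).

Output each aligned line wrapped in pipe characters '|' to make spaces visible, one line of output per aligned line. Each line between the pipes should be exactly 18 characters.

Line 1: ['algorithm', 'robot'] (min_width=15, slack=3)
Line 2: ['cherry', 'cloud'] (min_width=12, slack=6)
Line 3: ['emerald', 'bus', 'to', 'one'] (min_width=18, slack=0)
Line 4: ['at', 'frog', 'walk', 'table'] (min_width=18, slack=0)
Line 5: ['that', 'hospital'] (min_width=13, slack=5)
Line 6: ['yellow', 'old', 'wind'] (min_width=15, slack=3)
Line 7: ['morning'] (min_width=7, slack=11)

Answer: | algorithm robot  |
|   cherry cloud   |
|emerald bus to one|
|at frog walk table|
|  that hospital   |
| yellow old wind  |
|     morning      |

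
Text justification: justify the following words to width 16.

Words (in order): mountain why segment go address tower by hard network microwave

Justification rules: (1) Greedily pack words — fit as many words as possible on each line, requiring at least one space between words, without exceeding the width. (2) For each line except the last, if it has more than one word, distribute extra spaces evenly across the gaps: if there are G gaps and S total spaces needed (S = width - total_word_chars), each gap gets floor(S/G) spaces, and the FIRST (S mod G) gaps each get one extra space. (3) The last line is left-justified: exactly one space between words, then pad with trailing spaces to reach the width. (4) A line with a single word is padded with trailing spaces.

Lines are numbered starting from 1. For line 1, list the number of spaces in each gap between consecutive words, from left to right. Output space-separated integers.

Line 1: ['mountain', 'why'] (min_width=12, slack=4)
Line 2: ['segment', 'go'] (min_width=10, slack=6)
Line 3: ['address', 'tower', 'by'] (min_width=16, slack=0)
Line 4: ['hard', 'network'] (min_width=12, slack=4)
Line 5: ['microwave'] (min_width=9, slack=7)

Answer: 5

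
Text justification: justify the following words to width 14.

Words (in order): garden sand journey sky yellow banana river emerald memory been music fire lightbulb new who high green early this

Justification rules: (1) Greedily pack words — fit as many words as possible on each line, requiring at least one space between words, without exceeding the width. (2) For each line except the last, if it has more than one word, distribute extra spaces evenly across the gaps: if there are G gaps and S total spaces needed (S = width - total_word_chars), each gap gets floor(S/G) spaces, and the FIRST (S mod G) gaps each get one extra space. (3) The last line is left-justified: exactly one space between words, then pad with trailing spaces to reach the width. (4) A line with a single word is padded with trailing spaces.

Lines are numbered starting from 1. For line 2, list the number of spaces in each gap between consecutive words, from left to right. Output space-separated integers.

Line 1: ['garden', 'sand'] (min_width=11, slack=3)
Line 2: ['journey', 'sky'] (min_width=11, slack=3)
Line 3: ['yellow', 'banana'] (min_width=13, slack=1)
Line 4: ['river', 'emerald'] (min_width=13, slack=1)
Line 5: ['memory', 'been'] (min_width=11, slack=3)
Line 6: ['music', 'fire'] (min_width=10, slack=4)
Line 7: ['lightbulb', 'new'] (min_width=13, slack=1)
Line 8: ['who', 'high', 'green'] (min_width=14, slack=0)
Line 9: ['early', 'this'] (min_width=10, slack=4)

Answer: 4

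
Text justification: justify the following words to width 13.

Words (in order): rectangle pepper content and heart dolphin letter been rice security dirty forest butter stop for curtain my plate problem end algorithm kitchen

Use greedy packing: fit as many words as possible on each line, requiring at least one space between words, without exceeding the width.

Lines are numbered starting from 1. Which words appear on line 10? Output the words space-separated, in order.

Line 1: ['rectangle'] (min_width=9, slack=4)
Line 2: ['pepper'] (min_width=6, slack=7)
Line 3: ['content', 'and'] (min_width=11, slack=2)
Line 4: ['heart', 'dolphin'] (min_width=13, slack=0)
Line 5: ['letter', 'been'] (min_width=11, slack=2)
Line 6: ['rice', 'security'] (min_width=13, slack=0)
Line 7: ['dirty', 'forest'] (min_width=12, slack=1)
Line 8: ['butter', 'stop'] (min_width=11, slack=2)
Line 9: ['for', 'curtain'] (min_width=11, slack=2)
Line 10: ['my', 'plate'] (min_width=8, slack=5)
Line 11: ['problem', 'end'] (min_width=11, slack=2)
Line 12: ['algorithm'] (min_width=9, slack=4)
Line 13: ['kitchen'] (min_width=7, slack=6)

Answer: my plate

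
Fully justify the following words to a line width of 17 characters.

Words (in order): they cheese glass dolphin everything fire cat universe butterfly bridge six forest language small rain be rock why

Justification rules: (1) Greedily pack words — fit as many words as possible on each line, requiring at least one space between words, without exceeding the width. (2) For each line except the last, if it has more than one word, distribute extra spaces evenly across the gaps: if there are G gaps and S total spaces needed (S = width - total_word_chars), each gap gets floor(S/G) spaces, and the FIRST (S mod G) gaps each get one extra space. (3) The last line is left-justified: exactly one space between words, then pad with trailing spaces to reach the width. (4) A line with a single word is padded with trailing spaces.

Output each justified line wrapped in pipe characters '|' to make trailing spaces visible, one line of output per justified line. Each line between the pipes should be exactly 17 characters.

Answer: |they cheese glass|
|dolphin          |
|everything   fire|
|cat      universe|
|butterfly  bridge|
|six        forest|
|language    small|
|rain be rock why |

Derivation:
Line 1: ['they', 'cheese', 'glass'] (min_width=17, slack=0)
Line 2: ['dolphin'] (min_width=7, slack=10)
Line 3: ['everything', 'fire'] (min_width=15, slack=2)
Line 4: ['cat', 'universe'] (min_width=12, slack=5)
Line 5: ['butterfly', 'bridge'] (min_width=16, slack=1)
Line 6: ['six', 'forest'] (min_width=10, slack=7)
Line 7: ['language', 'small'] (min_width=14, slack=3)
Line 8: ['rain', 'be', 'rock', 'why'] (min_width=16, slack=1)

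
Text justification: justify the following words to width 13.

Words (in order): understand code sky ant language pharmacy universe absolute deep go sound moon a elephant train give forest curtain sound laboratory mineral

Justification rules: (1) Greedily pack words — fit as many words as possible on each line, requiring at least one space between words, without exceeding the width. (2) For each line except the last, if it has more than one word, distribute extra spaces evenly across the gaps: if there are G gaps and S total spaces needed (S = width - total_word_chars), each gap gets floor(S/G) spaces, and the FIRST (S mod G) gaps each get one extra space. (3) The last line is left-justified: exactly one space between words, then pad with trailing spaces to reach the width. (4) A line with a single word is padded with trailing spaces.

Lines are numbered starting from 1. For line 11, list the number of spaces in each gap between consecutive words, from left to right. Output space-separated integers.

Answer: 1

Derivation:
Line 1: ['understand'] (min_width=10, slack=3)
Line 2: ['code', 'sky', 'ant'] (min_width=12, slack=1)
Line 3: ['language'] (min_width=8, slack=5)
Line 4: ['pharmacy'] (min_width=8, slack=5)
Line 5: ['universe'] (min_width=8, slack=5)
Line 6: ['absolute', 'deep'] (min_width=13, slack=0)
Line 7: ['go', 'sound', 'moon'] (min_width=13, slack=0)
Line 8: ['a', 'elephant'] (min_width=10, slack=3)
Line 9: ['train', 'give'] (min_width=10, slack=3)
Line 10: ['forest'] (min_width=6, slack=7)
Line 11: ['curtain', 'sound'] (min_width=13, slack=0)
Line 12: ['laboratory'] (min_width=10, slack=3)
Line 13: ['mineral'] (min_width=7, slack=6)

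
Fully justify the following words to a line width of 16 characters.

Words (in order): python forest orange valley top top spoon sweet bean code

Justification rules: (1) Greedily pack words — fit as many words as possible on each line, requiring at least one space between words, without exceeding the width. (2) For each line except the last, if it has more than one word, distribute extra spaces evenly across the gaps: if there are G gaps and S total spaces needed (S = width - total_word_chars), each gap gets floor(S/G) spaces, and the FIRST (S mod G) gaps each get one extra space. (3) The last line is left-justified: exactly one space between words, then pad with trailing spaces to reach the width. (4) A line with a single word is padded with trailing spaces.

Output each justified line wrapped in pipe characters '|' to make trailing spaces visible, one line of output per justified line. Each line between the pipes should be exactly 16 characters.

Answer: |python    forest|
|orange    valley|
|top   top  spoon|
|sweet bean code |

Derivation:
Line 1: ['python', 'forest'] (min_width=13, slack=3)
Line 2: ['orange', 'valley'] (min_width=13, slack=3)
Line 3: ['top', 'top', 'spoon'] (min_width=13, slack=3)
Line 4: ['sweet', 'bean', 'code'] (min_width=15, slack=1)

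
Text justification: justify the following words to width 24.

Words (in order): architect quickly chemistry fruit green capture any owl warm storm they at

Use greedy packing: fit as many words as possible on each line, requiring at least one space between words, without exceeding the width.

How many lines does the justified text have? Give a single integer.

Line 1: ['architect', 'quickly'] (min_width=17, slack=7)
Line 2: ['chemistry', 'fruit', 'green'] (min_width=21, slack=3)
Line 3: ['capture', 'any', 'owl', 'warm'] (min_width=20, slack=4)
Line 4: ['storm', 'they', 'at'] (min_width=13, slack=11)
Total lines: 4

Answer: 4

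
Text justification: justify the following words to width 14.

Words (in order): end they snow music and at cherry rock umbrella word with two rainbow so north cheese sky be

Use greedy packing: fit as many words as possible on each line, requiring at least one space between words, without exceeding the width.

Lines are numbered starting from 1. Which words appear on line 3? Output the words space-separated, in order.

Answer: cherry rock

Derivation:
Line 1: ['end', 'they', 'snow'] (min_width=13, slack=1)
Line 2: ['music', 'and', 'at'] (min_width=12, slack=2)
Line 3: ['cherry', 'rock'] (min_width=11, slack=3)
Line 4: ['umbrella', 'word'] (min_width=13, slack=1)
Line 5: ['with', 'two'] (min_width=8, slack=6)
Line 6: ['rainbow', 'so'] (min_width=10, slack=4)
Line 7: ['north', 'cheese'] (min_width=12, slack=2)
Line 8: ['sky', 'be'] (min_width=6, slack=8)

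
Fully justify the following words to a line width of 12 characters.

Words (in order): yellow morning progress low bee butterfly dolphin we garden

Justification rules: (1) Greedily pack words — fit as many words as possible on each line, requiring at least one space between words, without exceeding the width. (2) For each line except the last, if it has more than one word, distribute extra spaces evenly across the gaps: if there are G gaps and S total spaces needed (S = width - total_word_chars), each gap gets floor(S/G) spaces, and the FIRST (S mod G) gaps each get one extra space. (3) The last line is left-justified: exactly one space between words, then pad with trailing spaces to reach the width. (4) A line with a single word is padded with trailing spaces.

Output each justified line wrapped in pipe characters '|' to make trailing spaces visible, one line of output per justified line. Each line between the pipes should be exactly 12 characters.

Answer: |yellow      |
|morning     |
|progress low|
|bee         |
|butterfly   |
|dolphin   we|
|garden      |

Derivation:
Line 1: ['yellow'] (min_width=6, slack=6)
Line 2: ['morning'] (min_width=7, slack=5)
Line 3: ['progress', 'low'] (min_width=12, slack=0)
Line 4: ['bee'] (min_width=3, slack=9)
Line 5: ['butterfly'] (min_width=9, slack=3)
Line 6: ['dolphin', 'we'] (min_width=10, slack=2)
Line 7: ['garden'] (min_width=6, slack=6)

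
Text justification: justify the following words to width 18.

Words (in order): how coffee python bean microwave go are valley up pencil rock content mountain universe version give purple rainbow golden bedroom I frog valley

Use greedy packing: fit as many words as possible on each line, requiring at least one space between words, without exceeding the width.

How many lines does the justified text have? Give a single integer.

Line 1: ['how', 'coffee', 'python'] (min_width=17, slack=1)
Line 2: ['bean', 'microwave', 'go'] (min_width=17, slack=1)
Line 3: ['are', 'valley', 'up'] (min_width=13, slack=5)
Line 4: ['pencil', 'rock'] (min_width=11, slack=7)
Line 5: ['content', 'mountain'] (min_width=16, slack=2)
Line 6: ['universe', 'version'] (min_width=16, slack=2)
Line 7: ['give', 'purple'] (min_width=11, slack=7)
Line 8: ['rainbow', 'golden'] (min_width=14, slack=4)
Line 9: ['bedroom', 'I', 'frog'] (min_width=14, slack=4)
Line 10: ['valley'] (min_width=6, slack=12)
Total lines: 10

Answer: 10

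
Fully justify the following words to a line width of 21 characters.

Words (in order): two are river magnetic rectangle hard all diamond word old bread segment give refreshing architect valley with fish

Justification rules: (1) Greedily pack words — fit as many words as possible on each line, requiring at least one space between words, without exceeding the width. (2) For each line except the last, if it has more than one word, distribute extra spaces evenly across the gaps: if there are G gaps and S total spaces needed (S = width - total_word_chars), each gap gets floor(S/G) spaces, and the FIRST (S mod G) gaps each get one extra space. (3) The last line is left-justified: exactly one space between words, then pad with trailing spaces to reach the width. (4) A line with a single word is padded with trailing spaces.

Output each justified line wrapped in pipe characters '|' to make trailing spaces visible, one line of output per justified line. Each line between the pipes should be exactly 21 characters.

Answer: |two     are     river|
|magnetic    rectangle|
|hard all diamond word|
|old   bread   segment|
|give       refreshing|
|architect valley with|
|fish                 |

Derivation:
Line 1: ['two', 'are', 'river'] (min_width=13, slack=8)
Line 2: ['magnetic', 'rectangle'] (min_width=18, slack=3)
Line 3: ['hard', 'all', 'diamond', 'word'] (min_width=21, slack=0)
Line 4: ['old', 'bread', 'segment'] (min_width=17, slack=4)
Line 5: ['give', 'refreshing'] (min_width=15, slack=6)
Line 6: ['architect', 'valley', 'with'] (min_width=21, slack=0)
Line 7: ['fish'] (min_width=4, slack=17)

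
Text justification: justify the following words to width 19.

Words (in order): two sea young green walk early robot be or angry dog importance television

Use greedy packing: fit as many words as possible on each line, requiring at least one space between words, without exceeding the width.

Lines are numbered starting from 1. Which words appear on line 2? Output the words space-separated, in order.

Line 1: ['two', 'sea', 'young', 'green'] (min_width=19, slack=0)
Line 2: ['walk', 'early', 'robot', 'be'] (min_width=19, slack=0)
Line 3: ['or', 'angry', 'dog'] (min_width=12, slack=7)
Line 4: ['importance'] (min_width=10, slack=9)
Line 5: ['television'] (min_width=10, slack=9)

Answer: walk early robot be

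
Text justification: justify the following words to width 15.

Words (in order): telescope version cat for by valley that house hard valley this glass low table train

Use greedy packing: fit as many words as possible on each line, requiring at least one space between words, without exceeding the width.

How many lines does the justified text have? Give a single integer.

Answer: 7

Derivation:
Line 1: ['telescope'] (min_width=9, slack=6)
Line 2: ['version', 'cat', 'for'] (min_width=15, slack=0)
Line 3: ['by', 'valley', 'that'] (min_width=14, slack=1)
Line 4: ['house', 'hard'] (min_width=10, slack=5)
Line 5: ['valley', 'this'] (min_width=11, slack=4)
Line 6: ['glass', 'low', 'table'] (min_width=15, slack=0)
Line 7: ['train'] (min_width=5, slack=10)
Total lines: 7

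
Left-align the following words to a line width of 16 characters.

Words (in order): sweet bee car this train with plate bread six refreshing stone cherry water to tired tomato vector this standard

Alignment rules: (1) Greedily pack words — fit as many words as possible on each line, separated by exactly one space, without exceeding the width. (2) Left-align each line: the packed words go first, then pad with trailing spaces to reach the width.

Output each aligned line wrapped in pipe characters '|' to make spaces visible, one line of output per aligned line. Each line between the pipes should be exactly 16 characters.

Answer: |sweet bee car   |
|this train with |
|plate bread six |
|refreshing stone|
|cherry water to |
|tired tomato    |
|vector this     |
|standard        |

Derivation:
Line 1: ['sweet', 'bee', 'car'] (min_width=13, slack=3)
Line 2: ['this', 'train', 'with'] (min_width=15, slack=1)
Line 3: ['plate', 'bread', 'six'] (min_width=15, slack=1)
Line 4: ['refreshing', 'stone'] (min_width=16, slack=0)
Line 5: ['cherry', 'water', 'to'] (min_width=15, slack=1)
Line 6: ['tired', 'tomato'] (min_width=12, slack=4)
Line 7: ['vector', 'this'] (min_width=11, slack=5)
Line 8: ['standard'] (min_width=8, slack=8)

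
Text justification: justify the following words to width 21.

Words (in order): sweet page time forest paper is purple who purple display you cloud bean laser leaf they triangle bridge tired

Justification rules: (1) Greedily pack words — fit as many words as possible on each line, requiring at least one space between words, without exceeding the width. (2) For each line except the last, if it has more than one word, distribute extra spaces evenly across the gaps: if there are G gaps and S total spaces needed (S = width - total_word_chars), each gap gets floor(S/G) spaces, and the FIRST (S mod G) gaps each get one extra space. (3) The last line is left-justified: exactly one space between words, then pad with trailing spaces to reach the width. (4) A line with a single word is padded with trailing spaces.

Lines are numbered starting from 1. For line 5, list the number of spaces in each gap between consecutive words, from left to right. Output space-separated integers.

Line 1: ['sweet', 'page', 'time'] (min_width=15, slack=6)
Line 2: ['forest', 'paper', 'is'] (min_width=15, slack=6)
Line 3: ['purple', 'who', 'purple'] (min_width=17, slack=4)
Line 4: ['display', 'you', 'cloud'] (min_width=17, slack=4)
Line 5: ['bean', 'laser', 'leaf', 'they'] (min_width=20, slack=1)
Line 6: ['triangle', 'bridge', 'tired'] (min_width=21, slack=0)

Answer: 2 1 1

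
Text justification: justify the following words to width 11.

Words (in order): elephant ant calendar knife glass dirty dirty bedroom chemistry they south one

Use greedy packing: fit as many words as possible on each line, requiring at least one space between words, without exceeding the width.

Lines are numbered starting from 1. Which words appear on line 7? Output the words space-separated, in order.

Line 1: ['elephant'] (min_width=8, slack=3)
Line 2: ['ant'] (min_width=3, slack=8)
Line 3: ['calendar'] (min_width=8, slack=3)
Line 4: ['knife', 'glass'] (min_width=11, slack=0)
Line 5: ['dirty', 'dirty'] (min_width=11, slack=0)
Line 6: ['bedroom'] (min_width=7, slack=4)
Line 7: ['chemistry'] (min_width=9, slack=2)
Line 8: ['they', 'south'] (min_width=10, slack=1)
Line 9: ['one'] (min_width=3, slack=8)

Answer: chemistry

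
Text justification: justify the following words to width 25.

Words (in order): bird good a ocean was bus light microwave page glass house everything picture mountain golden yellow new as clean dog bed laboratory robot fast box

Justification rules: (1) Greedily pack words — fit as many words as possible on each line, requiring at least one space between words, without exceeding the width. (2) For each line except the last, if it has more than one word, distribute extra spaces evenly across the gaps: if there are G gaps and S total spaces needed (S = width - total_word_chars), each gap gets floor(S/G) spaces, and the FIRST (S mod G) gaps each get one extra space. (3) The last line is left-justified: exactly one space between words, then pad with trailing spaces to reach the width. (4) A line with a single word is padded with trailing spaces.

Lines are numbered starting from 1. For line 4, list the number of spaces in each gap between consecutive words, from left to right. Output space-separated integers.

Line 1: ['bird', 'good', 'a', 'ocean', 'was', 'bus'] (min_width=25, slack=0)
Line 2: ['light', 'microwave', 'page'] (min_width=20, slack=5)
Line 3: ['glass', 'house', 'everything'] (min_width=22, slack=3)
Line 4: ['picture', 'mountain', 'golden'] (min_width=23, slack=2)
Line 5: ['yellow', 'new', 'as', 'clean', 'dog'] (min_width=23, slack=2)
Line 6: ['bed', 'laboratory', 'robot', 'fast'] (min_width=25, slack=0)
Line 7: ['box'] (min_width=3, slack=22)

Answer: 2 2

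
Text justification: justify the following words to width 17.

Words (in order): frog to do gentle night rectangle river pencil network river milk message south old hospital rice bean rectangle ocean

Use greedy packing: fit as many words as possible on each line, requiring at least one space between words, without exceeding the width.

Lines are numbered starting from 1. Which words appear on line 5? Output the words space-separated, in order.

Line 1: ['frog', 'to', 'do', 'gentle'] (min_width=17, slack=0)
Line 2: ['night', 'rectangle'] (min_width=15, slack=2)
Line 3: ['river', 'pencil'] (min_width=12, slack=5)
Line 4: ['network', 'river'] (min_width=13, slack=4)
Line 5: ['milk', 'message'] (min_width=12, slack=5)
Line 6: ['south', 'old'] (min_width=9, slack=8)
Line 7: ['hospital', 'rice'] (min_width=13, slack=4)
Line 8: ['bean', 'rectangle'] (min_width=14, slack=3)
Line 9: ['ocean'] (min_width=5, slack=12)

Answer: milk message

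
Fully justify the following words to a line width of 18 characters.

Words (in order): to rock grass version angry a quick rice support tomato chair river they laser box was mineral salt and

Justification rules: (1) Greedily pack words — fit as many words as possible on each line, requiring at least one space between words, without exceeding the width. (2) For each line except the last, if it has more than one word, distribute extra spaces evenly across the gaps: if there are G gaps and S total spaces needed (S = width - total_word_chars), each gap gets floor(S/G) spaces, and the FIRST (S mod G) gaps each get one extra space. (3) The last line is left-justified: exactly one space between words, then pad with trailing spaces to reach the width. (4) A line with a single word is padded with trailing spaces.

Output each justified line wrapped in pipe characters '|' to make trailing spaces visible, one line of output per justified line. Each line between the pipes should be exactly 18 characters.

Line 1: ['to', 'rock', 'grass'] (min_width=13, slack=5)
Line 2: ['version', 'angry', 'a'] (min_width=15, slack=3)
Line 3: ['quick', 'rice', 'support'] (min_width=18, slack=0)
Line 4: ['tomato', 'chair', 'river'] (min_width=18, slack=0)
Line 5: ['they', 'laser', 'box', 'was'] (min_width=18, slack=0)
Line 6: ['mineral', 'salt', 'and'] (min_width=16, slack=2)

Answer: |to    rock   grass|
|version   angry  a|
|quick rice support|
|tomato chair river|
|they laser box was|
|mineral salt and  |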